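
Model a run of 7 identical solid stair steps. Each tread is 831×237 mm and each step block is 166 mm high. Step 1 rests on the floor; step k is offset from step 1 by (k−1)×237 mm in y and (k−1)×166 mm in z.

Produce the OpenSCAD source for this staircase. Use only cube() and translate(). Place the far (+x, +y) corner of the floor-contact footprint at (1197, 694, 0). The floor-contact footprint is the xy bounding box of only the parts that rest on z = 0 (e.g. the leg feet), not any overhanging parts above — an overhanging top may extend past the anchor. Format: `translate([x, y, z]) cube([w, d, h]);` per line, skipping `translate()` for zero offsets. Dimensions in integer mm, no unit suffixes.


translate([366, 457, 0]) cube([831, 237, 166]);
translate([366, 694, 166]) cube([831, 237, 166]);
translate([366, 931, 332]) cube([831, 237, 166]);
translate([366, 1168, 498]) cube([831, 237, 166]);
translate([366, 1405, 664]) cube([831, 237, 166]);
translate([366, 1642, 830]) cube([831, 237, 166]);
translate([366, 1879, 996]) cube([831, 237, 166]);


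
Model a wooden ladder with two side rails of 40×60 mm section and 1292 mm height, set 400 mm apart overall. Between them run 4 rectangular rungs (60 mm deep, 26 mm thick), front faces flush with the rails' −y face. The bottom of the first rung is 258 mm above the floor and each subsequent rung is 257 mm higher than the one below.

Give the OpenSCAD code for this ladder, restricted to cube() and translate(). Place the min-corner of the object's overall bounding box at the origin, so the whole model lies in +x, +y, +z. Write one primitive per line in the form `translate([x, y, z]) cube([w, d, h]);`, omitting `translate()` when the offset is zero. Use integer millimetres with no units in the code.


// rung span = 400 - 2*40 = 320
// rung[k] z = 258 + k*257
cube([40, 60, 1292]);
translate([360, 0, 0]) cube([40, 60, 1292]);
translate([40, 0, 258]) cube([320, 60, 26]);
translate([40, 0, 515]) cube([320, 60, 26]);
translate([40, 0, 772]) cube([320, 60, 26]);
translate([40, 0, 1029]) cube([320, 60, 26]);


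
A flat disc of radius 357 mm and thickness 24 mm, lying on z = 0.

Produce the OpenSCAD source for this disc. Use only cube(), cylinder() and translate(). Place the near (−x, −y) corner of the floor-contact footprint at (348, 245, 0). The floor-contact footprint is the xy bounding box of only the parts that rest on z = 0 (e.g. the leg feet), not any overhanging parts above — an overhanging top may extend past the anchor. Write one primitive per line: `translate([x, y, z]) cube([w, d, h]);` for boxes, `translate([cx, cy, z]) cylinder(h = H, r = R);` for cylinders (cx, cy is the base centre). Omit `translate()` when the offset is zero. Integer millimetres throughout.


translate([705, 602, 0]) cylinder(h = 24, r = 357);


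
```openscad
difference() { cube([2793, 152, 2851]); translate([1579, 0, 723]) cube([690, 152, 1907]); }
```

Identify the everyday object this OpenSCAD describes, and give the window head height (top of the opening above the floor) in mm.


A wall with a window opening. The window head height is 2630 mm.

A wall with a rectangular opening subtracted — a window. Sill at z = 723, opening 1907 mm tall, so the head is at 723 + 1907 = 2630 mm.


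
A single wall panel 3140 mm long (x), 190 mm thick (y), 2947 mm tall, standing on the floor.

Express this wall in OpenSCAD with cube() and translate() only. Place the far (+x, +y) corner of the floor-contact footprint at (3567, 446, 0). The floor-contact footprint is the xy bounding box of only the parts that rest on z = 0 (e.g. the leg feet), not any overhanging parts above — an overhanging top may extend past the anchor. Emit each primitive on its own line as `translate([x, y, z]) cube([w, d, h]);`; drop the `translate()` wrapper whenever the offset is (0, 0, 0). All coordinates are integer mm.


translate([427, 256, 0]) cube([3140, 190, 2947]);


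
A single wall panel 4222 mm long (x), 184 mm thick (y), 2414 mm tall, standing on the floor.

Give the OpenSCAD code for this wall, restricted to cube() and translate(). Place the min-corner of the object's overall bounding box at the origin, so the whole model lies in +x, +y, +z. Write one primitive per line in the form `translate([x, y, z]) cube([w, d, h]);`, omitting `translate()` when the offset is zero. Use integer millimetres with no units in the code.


cube([4222, 184, 2414]);


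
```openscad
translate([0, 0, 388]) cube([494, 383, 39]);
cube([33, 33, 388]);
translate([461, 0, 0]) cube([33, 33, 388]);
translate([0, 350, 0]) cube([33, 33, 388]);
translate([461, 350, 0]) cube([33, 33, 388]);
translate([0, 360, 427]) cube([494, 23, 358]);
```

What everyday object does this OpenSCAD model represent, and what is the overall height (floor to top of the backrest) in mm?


A chair. The overall height is 785 mm.

A slab on four corner posts with a tall panel at the back — a chair. The seat slab sits at z = 388 with thickness 39, and the 358 mm backrest starts at the seat top, so the overall height is 388 + 39 + 358 = 785 mm.


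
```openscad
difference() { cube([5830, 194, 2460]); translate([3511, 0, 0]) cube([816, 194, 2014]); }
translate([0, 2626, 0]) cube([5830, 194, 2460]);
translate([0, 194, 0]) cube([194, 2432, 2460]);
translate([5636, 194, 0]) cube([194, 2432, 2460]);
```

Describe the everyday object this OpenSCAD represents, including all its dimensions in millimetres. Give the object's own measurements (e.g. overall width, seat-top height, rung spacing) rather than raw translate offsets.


A single room: four walls, each 2460 mm tall and 194 mm thick, enclosing an outside footprint 5830×2820 mm (x × y), no floor or roof. The front and back walls (−y and +y sides) run the full x-width; the side walls fit between their inner faces. A door opening 816 mm wide and 2014 mm tall is cut through the front wall from the floor up, its −x edge 3511 mm from the wall's −x end.


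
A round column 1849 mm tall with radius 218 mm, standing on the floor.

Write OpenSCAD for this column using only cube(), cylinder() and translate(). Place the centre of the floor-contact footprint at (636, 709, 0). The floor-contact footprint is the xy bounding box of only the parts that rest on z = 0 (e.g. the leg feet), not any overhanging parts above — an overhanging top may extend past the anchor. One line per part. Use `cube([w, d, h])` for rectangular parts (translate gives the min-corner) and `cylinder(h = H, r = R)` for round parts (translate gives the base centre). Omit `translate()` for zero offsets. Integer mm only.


translate([636, 709, 0]) cylinder(h = 1849, r = 218);


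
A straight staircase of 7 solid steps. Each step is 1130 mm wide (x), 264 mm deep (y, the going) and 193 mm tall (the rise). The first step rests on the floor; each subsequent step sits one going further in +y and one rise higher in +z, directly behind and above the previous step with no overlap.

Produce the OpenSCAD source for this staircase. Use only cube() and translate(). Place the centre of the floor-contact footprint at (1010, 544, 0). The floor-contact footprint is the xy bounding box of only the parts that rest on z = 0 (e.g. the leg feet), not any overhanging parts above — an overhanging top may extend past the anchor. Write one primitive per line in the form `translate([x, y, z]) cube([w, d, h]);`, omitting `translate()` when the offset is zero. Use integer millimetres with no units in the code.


translate([445, 412, 0]) cube([1130, 264, 193]);
translate([445, 676, 193]) cube([1130, 264, 193]);
translate([445, 940, 386]) cube([1130, 264, 193]);
translate([445, 1204, 579]) cube([1130, 264, 193]);
translate([445, 1468, 772]) cube([1130, 264, 193]);
translate([445, 1732, 965]) cube([1130, 264, 193]);
translate([445, 1996, 1158]) cube([1130, 264, 193]);


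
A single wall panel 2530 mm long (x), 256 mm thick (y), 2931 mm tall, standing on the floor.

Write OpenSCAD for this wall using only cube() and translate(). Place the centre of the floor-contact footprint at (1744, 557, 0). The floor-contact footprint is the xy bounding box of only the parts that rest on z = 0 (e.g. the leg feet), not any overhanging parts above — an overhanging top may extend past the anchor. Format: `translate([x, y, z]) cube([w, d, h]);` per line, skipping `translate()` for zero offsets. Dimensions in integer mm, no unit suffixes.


translate([479, 429, 0]) cube([2530, 256, 2931]);


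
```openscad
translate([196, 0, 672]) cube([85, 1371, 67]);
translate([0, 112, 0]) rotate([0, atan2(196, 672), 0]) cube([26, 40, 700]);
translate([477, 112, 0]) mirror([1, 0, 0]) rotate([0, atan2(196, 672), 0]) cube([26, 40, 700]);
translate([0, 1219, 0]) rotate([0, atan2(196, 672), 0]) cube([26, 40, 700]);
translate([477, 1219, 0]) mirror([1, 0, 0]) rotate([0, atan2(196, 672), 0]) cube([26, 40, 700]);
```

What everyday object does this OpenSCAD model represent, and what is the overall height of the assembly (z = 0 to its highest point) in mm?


A sawhorse. The overall height is 739 mm.

A beam across two mirrored pairs of raked legs — a sawhorse. The beam's underside is at z = 672 (matching the legs' vertical rise in atan2(196, 672)) and the beam is 67 mm tall, so its top is at 672 + 67 = 739 mm. The raked legs top out at the beam's underside, so that is the highest point.


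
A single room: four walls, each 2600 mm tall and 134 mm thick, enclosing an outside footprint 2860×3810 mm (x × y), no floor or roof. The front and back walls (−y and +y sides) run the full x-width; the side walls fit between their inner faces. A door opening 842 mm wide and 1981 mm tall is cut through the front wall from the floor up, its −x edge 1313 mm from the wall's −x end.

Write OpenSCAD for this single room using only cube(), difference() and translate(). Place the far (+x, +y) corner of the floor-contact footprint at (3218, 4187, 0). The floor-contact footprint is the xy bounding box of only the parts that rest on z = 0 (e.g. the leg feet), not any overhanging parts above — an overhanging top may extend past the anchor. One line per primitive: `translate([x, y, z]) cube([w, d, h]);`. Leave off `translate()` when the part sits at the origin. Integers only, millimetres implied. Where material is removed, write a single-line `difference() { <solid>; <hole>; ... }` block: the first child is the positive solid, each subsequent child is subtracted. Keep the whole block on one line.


difference() { translate([358, 377, 0]) cube([2860, 134, 2600]); translate([1671, 377, 0]) cube([842, 134, 1981]); }
translate([358, 4053, 0]) cube([2860, 134, 2600]);
translate([358, 511, 0]) cube([134, 3542, 2600]);
translate([3084, 511, 0]) cube([134, 3542, 2600]);


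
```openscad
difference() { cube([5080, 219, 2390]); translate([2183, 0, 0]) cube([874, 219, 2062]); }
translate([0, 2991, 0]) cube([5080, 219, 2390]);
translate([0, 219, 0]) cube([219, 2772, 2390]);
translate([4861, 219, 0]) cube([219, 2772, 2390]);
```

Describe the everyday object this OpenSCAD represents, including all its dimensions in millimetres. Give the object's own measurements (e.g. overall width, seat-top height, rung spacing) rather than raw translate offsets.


A single room: four walls, each 2390 mm tall and 219 mm thick, enclosing an outside footprint 5080×3210 mm (x × y), no floor or roof. The front and back walls (−y and +y sides) run the full x-width; the side walls fit between their inner faces. A door opening 874 mm wide and 2062 mm tall is cut through the front wall from the floor up, its −x edge 2183 mm from the wall's −x end.


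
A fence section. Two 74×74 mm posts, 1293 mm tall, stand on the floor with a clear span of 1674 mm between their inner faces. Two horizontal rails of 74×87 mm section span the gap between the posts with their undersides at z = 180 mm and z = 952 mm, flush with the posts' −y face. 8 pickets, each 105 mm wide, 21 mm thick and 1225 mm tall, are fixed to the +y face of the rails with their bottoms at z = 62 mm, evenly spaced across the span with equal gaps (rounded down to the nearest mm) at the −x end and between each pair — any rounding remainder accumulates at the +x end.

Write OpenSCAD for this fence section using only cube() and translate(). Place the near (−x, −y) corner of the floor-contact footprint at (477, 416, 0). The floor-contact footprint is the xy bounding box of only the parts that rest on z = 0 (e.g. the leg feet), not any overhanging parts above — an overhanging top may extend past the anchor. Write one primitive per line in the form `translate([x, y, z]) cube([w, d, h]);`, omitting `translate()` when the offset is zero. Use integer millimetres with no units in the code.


translate([477, 416, 0]) cube([74, 74, 1293]);
translate([2225, 416, 0]) cube([74, 74, 1293]);
translate([551, 416, 180]) cube([1674, 74, 87]);
translate([551, 416, 952]) cube([1674, 74, 87]);
translate([643, 490, 62]) cube([105, 21, 1225]);
translate([840, 490, 62]) cube([105, 21, 1225]);
translate([1037, 490, 62]) cube([105, 21, 1225]);
translate([1234, 490, 62]) cube([105, 21, 1225]);
translate([1431, 490, 62]) cube([105, 21, 1225]);
translate([1628, 490, 62]) cube([105, 21, 1225]);
translate([1825, 490, 62]) cube([105, 21, 1225]);
translate([2022, 490, 62]) cube([105, 21, 1225]);


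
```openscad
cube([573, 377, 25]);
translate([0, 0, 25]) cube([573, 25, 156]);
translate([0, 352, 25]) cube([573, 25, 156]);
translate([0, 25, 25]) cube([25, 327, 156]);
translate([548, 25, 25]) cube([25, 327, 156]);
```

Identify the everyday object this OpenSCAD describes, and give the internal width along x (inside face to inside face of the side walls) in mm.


An open box. The internal width is 523 mm.

A 573×377 base slab with four walls standing on it — an open box. The base is 573 mm wide and the walls are 25 mm thick, so the internal width is 573 − 2 × 25 = 523 mm.


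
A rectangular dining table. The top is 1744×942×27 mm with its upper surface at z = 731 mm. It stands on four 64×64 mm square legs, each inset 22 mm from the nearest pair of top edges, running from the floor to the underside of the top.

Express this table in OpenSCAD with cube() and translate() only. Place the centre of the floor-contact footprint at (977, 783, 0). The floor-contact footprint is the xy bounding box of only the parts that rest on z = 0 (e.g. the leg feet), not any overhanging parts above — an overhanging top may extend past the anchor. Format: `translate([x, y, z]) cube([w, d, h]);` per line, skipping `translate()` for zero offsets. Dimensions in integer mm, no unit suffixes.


translate([105, 312, 704]) cube([1744, 942, 27]);
translate([127, 334, 0]) cube([64, 64, 704]);
translate([1763, 334, 0]) cube([64, 64, 704]);
translate([127, 1168, 0]) cube([64, 64, 704]);
translate([1763, 1168, 0]) cube([64, 64, 704]);


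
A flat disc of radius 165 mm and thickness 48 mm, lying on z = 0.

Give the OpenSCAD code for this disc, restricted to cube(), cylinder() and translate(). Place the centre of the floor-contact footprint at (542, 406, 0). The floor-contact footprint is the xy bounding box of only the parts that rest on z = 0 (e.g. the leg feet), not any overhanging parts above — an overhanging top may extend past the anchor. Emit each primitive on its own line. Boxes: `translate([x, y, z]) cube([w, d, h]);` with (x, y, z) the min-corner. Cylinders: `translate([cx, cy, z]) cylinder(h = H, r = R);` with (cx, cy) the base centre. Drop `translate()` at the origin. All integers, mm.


translate([542, 406, 0]) cylinder(h = 48, r = 165);


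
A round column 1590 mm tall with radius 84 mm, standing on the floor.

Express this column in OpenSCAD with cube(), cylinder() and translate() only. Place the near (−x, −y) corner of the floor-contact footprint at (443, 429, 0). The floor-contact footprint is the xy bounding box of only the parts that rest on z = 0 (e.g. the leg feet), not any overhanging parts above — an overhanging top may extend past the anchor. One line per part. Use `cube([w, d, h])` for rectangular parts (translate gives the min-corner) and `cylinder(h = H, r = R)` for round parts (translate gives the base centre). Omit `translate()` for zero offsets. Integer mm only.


translate([527, 513, 0]) cylinder(h = 1590, r = 84);


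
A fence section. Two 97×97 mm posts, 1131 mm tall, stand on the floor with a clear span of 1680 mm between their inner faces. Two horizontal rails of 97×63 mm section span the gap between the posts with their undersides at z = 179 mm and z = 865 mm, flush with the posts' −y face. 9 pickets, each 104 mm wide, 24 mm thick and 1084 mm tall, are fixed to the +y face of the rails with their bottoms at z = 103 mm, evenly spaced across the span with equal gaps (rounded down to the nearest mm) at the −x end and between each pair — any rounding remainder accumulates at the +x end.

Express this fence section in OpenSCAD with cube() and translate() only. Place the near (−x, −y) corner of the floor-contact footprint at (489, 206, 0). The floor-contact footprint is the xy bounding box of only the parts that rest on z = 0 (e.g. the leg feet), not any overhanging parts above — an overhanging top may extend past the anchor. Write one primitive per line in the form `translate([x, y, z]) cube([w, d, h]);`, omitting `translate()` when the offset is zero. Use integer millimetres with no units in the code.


translate([489, 206, 0]) cube([97, 97, 1131]);
translate([2266, 206, 0]) cube([97, 97, 1131]);
translate([586, 206, 179]) cube([1680, 97, 63]);
translate([586, 206, 865]) cube([1680, 97, 63]);
translate([660, 303, 103]) cube([104, 24, 1084]);
translate([838, 303, 103]) cube([104, 24, 1084]);
translate([1016, 303, 103]) cube([104, 24, 1084]);
translate([1194, 303, 103]) cube([104, 24, 1084]);
translate([1372, 303, 103]) cube([104, 24, 1084]);
translate([1550, 303, 103]) cube([104, 24, 1084]);
translate([1728, 303, 103]) cube([104, 24, 1084]);
translate([1906, 303, 103]) cube([104, 24, 1084]);
translate([2084, 303, 103]) cube([104, 24, 1084]);


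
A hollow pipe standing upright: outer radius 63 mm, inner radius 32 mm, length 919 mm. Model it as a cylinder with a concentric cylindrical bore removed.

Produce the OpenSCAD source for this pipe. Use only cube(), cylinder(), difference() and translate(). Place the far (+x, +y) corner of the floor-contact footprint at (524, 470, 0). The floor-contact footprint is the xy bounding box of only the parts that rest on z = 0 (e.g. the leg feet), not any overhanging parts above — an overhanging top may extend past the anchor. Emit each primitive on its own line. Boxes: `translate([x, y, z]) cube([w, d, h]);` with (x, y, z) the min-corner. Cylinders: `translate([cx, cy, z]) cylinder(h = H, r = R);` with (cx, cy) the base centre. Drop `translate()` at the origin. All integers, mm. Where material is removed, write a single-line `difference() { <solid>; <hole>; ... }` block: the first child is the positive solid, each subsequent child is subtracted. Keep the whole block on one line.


difference() { translate([461, 407, 0]) cylinder(h = 919, r = 63); translate([461, 407, 0]) cylinder(h = 919, r = 32); }


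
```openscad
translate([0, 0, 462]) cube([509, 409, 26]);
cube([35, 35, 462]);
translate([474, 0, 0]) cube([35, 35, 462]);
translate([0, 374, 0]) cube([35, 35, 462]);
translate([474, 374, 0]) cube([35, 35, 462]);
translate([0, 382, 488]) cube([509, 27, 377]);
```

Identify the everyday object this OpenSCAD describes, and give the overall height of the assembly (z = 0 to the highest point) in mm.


A chair. The overall height is 865 mm.

A slab on four corner posts with a tall panel at the back — a chair. The seat slab sits at z = 462 with thickness 26, and the 377 mm backrest starts at the seat top, so the overall height is 462 + 26 + 377 = 865 mm.


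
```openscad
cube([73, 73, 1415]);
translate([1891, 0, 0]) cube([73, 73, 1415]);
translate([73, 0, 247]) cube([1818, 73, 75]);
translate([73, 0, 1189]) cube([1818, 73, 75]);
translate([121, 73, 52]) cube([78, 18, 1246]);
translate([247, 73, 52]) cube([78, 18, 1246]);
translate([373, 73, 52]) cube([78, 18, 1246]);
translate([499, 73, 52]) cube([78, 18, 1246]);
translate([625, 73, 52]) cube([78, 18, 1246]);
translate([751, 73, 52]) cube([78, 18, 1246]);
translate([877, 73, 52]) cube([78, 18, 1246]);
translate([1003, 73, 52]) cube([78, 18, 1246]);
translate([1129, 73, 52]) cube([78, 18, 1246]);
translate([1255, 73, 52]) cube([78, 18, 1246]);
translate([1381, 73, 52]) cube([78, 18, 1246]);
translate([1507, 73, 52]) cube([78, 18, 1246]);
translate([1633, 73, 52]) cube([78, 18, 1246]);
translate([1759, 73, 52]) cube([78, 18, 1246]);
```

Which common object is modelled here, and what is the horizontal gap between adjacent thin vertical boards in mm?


A fence section. The picket gap is 48 mm.

Two posts, two rails, 14 pickets — a fence section. Span 1818 mm holds 14 pickets of 78 mm with 15 equal gaps: ⌊(1818 − 14·78) / 15⌋ = 48 mm.


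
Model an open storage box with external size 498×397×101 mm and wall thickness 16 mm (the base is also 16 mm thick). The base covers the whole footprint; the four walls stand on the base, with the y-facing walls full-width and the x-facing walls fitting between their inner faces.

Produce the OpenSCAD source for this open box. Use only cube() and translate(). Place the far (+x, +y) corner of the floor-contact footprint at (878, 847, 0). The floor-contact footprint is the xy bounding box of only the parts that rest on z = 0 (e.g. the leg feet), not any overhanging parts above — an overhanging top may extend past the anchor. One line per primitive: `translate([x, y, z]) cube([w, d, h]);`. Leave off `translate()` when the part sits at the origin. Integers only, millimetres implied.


translate([380, 450, 0]) cube([498, 397, 16]);
translate([380, 450, 16]) cube([498, 16, 85]);
translate([380, 831, 16]) cube([498, 16, 85]);
translate([380, 466, 16]) cube([16, 365, 85]);
translate([862, 466, 16]) cube([16, 365, 85]);


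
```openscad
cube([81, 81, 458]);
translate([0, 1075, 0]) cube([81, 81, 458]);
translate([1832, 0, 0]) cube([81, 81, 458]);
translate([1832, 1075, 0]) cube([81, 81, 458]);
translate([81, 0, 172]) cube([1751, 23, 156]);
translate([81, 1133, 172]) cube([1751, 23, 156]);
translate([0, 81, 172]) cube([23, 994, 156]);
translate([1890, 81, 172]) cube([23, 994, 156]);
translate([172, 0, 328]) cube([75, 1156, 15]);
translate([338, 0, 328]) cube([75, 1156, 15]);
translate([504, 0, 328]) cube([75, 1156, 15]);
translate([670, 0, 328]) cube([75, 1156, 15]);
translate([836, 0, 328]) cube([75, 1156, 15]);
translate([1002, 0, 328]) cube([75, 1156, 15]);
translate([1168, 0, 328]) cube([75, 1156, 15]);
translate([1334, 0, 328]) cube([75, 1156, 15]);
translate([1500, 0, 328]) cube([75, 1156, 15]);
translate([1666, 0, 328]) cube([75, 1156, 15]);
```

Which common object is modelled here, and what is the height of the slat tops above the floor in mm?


A bed frame. The slat-top height is 343 mm.

Four posts, four rails, and a row of slats — a bed frame. Slats sit on the rails at z = 172 + 156 = 328; with slat thickness 15, the top is 343 mm.


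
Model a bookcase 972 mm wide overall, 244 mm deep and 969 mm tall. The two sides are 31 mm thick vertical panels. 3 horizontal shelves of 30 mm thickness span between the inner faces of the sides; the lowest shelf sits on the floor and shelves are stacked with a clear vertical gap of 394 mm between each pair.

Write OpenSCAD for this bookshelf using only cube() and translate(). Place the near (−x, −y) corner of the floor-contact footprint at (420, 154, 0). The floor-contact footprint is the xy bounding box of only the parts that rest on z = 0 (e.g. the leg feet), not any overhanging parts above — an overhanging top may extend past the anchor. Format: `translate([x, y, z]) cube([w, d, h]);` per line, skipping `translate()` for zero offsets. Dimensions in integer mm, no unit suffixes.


translate([420, 154, 0]) cube([31, 244, 969]);
translate([1361, 154, 0]) cube([31, 244, 969]);
translate([451, 154, 0]) cube([910, 244, 30]);
translate([451, 154, 424]) cube([910, 244, 30]);
translate([451, 154, 848]) cube([910, 244, 30]);


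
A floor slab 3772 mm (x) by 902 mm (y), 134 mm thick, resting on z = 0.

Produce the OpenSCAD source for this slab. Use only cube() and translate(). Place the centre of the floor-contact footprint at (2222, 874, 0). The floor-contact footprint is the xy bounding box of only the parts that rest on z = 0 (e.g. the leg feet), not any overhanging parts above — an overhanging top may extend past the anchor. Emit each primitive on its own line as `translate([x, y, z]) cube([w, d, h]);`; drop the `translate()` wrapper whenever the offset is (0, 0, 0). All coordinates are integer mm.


translate([336, 423, 0]) cube([3772, 902, 134]);


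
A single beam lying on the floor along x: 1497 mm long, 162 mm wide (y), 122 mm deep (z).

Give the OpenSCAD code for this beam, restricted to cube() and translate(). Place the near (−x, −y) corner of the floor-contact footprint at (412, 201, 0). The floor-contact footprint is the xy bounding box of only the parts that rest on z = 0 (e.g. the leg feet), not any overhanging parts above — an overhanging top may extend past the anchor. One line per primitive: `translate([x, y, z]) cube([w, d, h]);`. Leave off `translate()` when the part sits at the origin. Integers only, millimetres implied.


translate([412, 201, 0]) cube([1497, 162, 122]);


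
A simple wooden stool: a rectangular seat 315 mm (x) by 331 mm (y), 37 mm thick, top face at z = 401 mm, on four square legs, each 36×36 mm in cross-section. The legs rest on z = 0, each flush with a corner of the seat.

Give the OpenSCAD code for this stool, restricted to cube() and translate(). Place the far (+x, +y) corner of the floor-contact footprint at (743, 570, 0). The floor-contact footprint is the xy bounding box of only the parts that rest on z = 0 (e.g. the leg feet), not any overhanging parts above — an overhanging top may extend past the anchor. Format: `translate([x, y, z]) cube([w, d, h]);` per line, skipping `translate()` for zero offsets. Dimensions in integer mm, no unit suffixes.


translate([428, 239, 364]) cube([315, 331, 37]);
translate([428, 239, 0]) cube([36, 36, 364]);
translate([707, 239, 0]) cube([36, 36, 364]);
translate([428, 534, 0]) cube([36, 36, 364]);
translate([707, 534, 0]) cube([36, 36, 364]);


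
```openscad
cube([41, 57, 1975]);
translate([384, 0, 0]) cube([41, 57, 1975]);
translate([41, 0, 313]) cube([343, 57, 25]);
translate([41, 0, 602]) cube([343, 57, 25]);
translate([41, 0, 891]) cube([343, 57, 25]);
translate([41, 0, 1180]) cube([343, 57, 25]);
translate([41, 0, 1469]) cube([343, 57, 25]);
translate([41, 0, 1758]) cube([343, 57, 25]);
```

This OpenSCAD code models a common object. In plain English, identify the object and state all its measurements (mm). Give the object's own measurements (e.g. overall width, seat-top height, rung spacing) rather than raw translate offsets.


A straight ladder. Two 41×57 mm vertical rails, 1975 mm tall, stand 425 mm apart (outside-to-outside) with their front faces coplanar on the −y side. 6 rungs, each 57 mm deep and 25 mm tall, span between the inner faces of the rails, front faces flush with the rails. The lowest rung's underside is at z = 313 mm and rungs are spaced 289 mm apart (underside to underside).


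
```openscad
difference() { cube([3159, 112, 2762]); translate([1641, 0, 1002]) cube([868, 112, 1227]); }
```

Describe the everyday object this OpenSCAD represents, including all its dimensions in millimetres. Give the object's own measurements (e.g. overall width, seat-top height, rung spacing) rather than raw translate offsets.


A wall 3159 mm long (x), 112 mm thick (y), 2762 mm tall, with a rectangular window opening cut through it. The opening is 868 mm wide and 1227 mm tall; its sill is at z = 1002 mm and its near (−x) edge is 1641 mm from the wall's −x end. The opening passes through the full wall thickness.


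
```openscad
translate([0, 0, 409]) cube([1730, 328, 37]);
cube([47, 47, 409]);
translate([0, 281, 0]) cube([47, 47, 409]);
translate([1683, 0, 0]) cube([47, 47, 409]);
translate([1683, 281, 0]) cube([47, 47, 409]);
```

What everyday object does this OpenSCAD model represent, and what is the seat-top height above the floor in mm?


A bench. The seat-top height is 446 mm.

A long slab on four corner posts — a bench. The slab sits at z = 409 with thickness 37, so the top is 409 + 37 = 446 mm.


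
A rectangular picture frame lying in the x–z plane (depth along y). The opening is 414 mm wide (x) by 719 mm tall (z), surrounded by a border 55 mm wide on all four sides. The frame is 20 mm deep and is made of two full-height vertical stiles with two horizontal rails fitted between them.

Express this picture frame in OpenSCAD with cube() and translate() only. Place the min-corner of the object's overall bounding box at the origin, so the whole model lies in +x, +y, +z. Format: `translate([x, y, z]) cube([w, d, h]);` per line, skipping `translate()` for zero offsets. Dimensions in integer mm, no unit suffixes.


cube([55, 20, 829]);
translate([469, 0, 0]) cube([55, 20, 829]);
translate([55, 0, 0]) cube([414, 20, 55]);
translate([55, 0, 774]) cube([414, 20, 55]);


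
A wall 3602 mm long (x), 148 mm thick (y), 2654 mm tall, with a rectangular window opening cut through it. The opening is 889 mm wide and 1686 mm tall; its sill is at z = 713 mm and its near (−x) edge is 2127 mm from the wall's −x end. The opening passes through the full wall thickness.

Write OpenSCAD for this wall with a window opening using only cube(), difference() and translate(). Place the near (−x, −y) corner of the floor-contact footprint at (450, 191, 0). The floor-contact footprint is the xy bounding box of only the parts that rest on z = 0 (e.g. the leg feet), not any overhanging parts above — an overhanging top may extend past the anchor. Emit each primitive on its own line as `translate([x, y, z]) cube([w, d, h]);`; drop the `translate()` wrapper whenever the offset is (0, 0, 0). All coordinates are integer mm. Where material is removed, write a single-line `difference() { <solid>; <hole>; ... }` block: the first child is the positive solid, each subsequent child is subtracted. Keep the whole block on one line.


difference() { translate([450, 191, 0]) cube([3602, 148, 2654]); translate([2577, 191, 713]) cube([889, 148, 1686]); }


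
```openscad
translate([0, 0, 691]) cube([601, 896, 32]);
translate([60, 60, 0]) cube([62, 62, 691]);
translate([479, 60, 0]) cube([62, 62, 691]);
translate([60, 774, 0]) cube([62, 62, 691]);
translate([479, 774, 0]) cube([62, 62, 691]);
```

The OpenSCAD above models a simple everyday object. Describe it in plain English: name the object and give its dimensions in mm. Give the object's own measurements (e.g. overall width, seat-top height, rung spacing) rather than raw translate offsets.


A table: top 601 mm (x) × 896 mm (y), 32 mm thick, upper face at z = 723 mm, on four 62×62 mm square legs, each inset 60 mm from the nearest pair of top edges from z = 0 to the bottom of the top.


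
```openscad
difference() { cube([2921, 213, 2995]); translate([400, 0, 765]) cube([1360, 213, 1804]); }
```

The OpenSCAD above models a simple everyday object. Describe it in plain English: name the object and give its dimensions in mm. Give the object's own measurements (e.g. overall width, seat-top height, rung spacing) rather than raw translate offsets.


A wall 2921 mm long (x), 213 mm thick (y), 2995 mm tall, with a rectangular window opening cut through it. The opening is 1360 mm wide and 1804 mm tall; its sill is at z = 765 mm and its near (−x) edge is 400 mm from the wall's −x end. The opening passes through the full wall thickness.


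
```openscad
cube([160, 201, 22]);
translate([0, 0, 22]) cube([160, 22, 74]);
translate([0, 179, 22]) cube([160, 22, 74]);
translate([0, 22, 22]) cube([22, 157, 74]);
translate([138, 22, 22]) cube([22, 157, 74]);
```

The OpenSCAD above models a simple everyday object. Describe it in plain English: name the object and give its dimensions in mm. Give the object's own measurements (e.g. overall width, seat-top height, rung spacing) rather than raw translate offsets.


An open-topped rectangular box: outside dimensions 160×201×96 mm, with a uniform wall and base thickness of 22 mm. The base is a full 160×201 slab on the floor; four walls sit on top of the base. The front and back walls (the −y and +y sides) span the full width; the two side walls fit between them.


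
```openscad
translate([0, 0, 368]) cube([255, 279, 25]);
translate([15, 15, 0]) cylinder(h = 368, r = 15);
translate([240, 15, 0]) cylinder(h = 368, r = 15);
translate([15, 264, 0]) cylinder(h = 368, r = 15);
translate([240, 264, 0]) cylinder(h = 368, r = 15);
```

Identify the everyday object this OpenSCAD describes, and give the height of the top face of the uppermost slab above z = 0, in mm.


A stool. The seat height is 393 mm.

A 255×279×25 slab at z = 368 on four corner cylinders — a stool. The seat top is 368 + 25 = 393 mm.


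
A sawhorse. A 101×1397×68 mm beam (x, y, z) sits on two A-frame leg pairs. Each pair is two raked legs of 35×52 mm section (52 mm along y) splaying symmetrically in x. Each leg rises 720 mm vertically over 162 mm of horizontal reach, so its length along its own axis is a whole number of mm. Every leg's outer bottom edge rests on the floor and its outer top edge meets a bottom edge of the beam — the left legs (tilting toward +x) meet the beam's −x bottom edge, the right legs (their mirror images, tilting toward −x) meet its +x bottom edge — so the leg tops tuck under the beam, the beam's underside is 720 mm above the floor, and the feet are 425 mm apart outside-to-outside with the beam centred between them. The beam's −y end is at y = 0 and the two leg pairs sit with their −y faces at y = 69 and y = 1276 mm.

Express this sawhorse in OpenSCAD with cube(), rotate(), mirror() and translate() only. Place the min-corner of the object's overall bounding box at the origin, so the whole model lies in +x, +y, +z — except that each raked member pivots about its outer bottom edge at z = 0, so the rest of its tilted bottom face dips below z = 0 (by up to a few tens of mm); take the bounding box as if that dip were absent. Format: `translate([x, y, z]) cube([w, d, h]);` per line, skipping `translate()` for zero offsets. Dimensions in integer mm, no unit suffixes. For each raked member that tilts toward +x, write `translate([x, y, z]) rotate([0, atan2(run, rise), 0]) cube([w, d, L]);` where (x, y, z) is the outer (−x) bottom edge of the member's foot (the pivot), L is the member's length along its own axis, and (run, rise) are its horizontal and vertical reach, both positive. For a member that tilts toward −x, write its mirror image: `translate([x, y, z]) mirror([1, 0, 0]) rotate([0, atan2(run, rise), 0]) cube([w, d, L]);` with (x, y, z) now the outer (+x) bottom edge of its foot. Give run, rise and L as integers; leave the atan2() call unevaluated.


translate([162, 0, 720]) cube([101, 1397, 68]);
translate([0, 69, 0]) rotate([0, atan2(162, 720), 0]) cube([35, 52, 738]);
translate([425, 69, 0]) mirror([1, 0, 0]) rotate([0, atan2(162, 720), 0]) cube([35, 52, 738]);
translate([0, 1276, 0]) rotate([0, atan2(162, 720), 0]) cube([35, 52, 738]);
translate([425, 1276, 0]) mirror([1, 0, 0]) rotate([0, atan2(162, 720), 0]) cube([35, 52, 738]);


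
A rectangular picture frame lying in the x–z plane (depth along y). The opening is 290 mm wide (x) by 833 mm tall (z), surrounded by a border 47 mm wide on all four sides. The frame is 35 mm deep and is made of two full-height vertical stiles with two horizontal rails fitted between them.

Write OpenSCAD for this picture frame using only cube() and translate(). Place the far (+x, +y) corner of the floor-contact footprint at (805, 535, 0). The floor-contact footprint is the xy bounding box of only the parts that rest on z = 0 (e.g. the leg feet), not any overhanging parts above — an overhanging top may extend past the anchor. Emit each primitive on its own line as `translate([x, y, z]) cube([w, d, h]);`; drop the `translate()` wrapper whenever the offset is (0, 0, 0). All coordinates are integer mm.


translate([421, 500, 0]) cube([47, 35, 927]);
translate([758, 500, 0]) cube([47, 35, 927]);
translate([468, 500, 0]) cube([290, 35, 47]);
translate([468, 500, 880]) cube([290, 35, 47]);


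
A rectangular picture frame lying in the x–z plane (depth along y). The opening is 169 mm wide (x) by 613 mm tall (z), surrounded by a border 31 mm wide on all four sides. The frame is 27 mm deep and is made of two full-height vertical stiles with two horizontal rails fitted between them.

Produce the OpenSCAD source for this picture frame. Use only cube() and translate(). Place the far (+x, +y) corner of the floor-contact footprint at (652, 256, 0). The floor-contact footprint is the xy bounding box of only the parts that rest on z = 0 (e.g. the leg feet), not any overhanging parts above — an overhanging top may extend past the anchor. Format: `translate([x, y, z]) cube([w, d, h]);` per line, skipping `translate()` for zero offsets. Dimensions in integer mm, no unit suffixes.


translate([421, 229, 0]) cube([31, 27, 675]);
translate([621, 229, 0]) cube([31, 27, 675]);
translate([452, 229, 0]) cube([169, 27, 31]);
translate([452, 229, 644]) cube([169, 27, 31]);


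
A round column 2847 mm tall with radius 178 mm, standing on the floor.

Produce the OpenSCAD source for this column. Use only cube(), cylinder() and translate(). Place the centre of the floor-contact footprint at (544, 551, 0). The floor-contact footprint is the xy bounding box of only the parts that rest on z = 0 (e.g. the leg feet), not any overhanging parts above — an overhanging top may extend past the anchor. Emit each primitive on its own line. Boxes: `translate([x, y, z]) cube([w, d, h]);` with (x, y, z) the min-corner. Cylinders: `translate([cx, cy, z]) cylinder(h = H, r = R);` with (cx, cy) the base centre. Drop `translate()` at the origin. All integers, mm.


translate([544, 551, 0]) cylinder(h = 2847, r = 178);


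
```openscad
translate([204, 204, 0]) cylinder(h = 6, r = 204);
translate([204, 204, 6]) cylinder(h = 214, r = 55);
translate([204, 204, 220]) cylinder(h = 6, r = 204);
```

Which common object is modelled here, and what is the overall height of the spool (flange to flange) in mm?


A spool. The overall height is 226 mm.

Three coaxial cylinders, large–small–large — a spool. Two 6 mm flanges and a 214 mm core give 6 + 214 + 6 = 226 mm.


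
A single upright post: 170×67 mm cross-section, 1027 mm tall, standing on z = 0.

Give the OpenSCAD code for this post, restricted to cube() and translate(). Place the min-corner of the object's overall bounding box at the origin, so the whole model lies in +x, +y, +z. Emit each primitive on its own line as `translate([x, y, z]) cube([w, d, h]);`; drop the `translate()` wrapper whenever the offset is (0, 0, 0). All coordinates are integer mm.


cube([170, 67, 1027]);


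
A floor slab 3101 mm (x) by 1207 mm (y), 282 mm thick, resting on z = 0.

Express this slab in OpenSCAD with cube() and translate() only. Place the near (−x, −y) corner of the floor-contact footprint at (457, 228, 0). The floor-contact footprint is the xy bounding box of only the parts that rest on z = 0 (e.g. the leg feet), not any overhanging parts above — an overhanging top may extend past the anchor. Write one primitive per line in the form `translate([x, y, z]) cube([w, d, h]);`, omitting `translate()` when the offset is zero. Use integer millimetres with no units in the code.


translate([457, 228, 0]) cube([3101, 1207, 282]);


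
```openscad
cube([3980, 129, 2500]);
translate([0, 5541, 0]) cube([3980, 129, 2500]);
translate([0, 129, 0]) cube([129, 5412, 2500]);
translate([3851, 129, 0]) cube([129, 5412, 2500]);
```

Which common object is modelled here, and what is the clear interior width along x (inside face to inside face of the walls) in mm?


A house (or room) frame. The interior width is 3722 mm.

Four 2500 mm walls enclosing a rectangle with no floor or roof — a room or house frame. Outside width is 3980 mm and wall thickness is 129 mm, so the interior width is 3980 − 2 × 129 = 3722 mm.
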